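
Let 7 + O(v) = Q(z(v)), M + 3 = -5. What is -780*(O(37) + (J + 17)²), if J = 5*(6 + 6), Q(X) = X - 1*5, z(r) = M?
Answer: -4609020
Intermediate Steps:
M = -8 (M = -3 - 5 = -8)
z(r) = -8
Q(X) = -5 + X (Q(X) = X - 5 = -5 + X)
O(v) = -20 (O(v) = -7 + (-5 - 8) = -7 - 13 = -20)
J = 60 (J = 5*12 = 60)
-780*(O(37) + (J + 17)²) = -780*(-20 + (60 + 17)²) = -780*(-20 + 77²) = -780*(-20 + 5929) = -780*5909 = -4609020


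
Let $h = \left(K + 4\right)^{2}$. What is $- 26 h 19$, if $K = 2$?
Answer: $-17784$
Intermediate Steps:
$h = 36$ ($h = \left(2 + 4\right)^{2} = 6^{2} = 36$)
$- 26 h 19 = \left(-26\right) 36 \cdot 19 = \left(-936\right) 19 = -17784$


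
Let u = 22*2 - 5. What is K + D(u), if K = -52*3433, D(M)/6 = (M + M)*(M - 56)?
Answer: -186472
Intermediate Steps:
u = 39 (u = 44 - 5 = 39)
D(M) = 12*M*(-56 + M) (D(M) = 6*((M + M)*(M - 56)) = 6*((2*M)*(-56 + M)) = 6*(2*M*(-56 + M)) = 12*M*(-56 + M))
K = -178516
K + D(u) = -178516 + 12*39*(-56 + 39) = -178516 + 12*39*(-17) = -178516 - 7956 = -186472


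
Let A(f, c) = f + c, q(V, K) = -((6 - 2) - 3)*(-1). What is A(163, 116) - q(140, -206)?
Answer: 278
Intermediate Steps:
q(V, K) = 1 (q(V, K) = -(4 - 3)*(-1) = -1*1*(-1) = -1*(-1) = 1)
A(f, c) = c + f
A(163, 116) - q(140, -206) = (116 + 163) - 1*1 = 279 - 1 = 278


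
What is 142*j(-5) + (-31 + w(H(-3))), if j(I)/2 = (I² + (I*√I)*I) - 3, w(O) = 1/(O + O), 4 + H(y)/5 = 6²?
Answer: 1989441/320 + 7100*I*√5 ≈ 6217.0 + 15876.0*I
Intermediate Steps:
H(y) = 160 (H(y) = -20 + 5*6² = -20 + 5*36 = -20 + 180 = 160)
w(O) = 1/(2*O)
j(I) = -6 + 2*I² + 2*I^(5/2) (j(I) = 2*((I² + (I*√I)*I) - 3) = 2*((I² + I^(3/2)*I) - 3) = 2*((I² + I^(5/2)) - 3) = 2*(-3 + I² + I^(5/2)) = -6 + 2*I² + 2*I^(5/2))
142*j(-5) + (-31 + w(H(-3))) = 142*(-6 + 2*(-5)² + 2*(-5)^(5/2)) + (-31 + (½)/160) = 142*(-6 + 2*25 + 2*(25*I*√5)) + (-31 + (½)*(1/160)) = 142*(-6 + 50 + 50*I*√5) + (-31 + 1/320) = 142*(44 + 50*I*√5) - 9919/320 = (6248 + 7100*I*√5) - 9919/320 = 1989441/320 + 7100*I*√5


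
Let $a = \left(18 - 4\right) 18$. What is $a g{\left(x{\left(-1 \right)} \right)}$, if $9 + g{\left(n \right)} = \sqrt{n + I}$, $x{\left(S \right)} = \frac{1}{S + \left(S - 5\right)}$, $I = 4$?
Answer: $-2268 + 108 \sqrt{21} \approx -1773.1$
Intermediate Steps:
$a = 252$ ($a = 14 \cdot 18 = 252$)
$x{\left(S \right)} = \frac{1}{-5 + 2 S}$ ($x{\left(S \right)} = \frac{1}{S + \left(-5 + S\right)} = \frac{1}{-5 + 2 S}$)
$g{\left(n \right)} = -9 + \sqrt{4 + n}$ ($g{\left(n \right)} = -9 + \sqrt{n + 4} = -9 + \sqrt{4 + n}$)
$a g{\left(x{\left(-1 \right)} \right)} = 252 \left(-9 + \sqrt{4 + \frac{1}{-5 + 2 \left(-1\right)}}\right) = 252 \left(-9 + \sqrt{4 + \frac{1}{-5 - 2}}\right) = 252 \left(-9 + \sqrt{4 + \frac{1}{-7}}\right) = 252 \left(-9 + \sqrt{4 - \frac{1}{7}}\right) = 252 \left(-9 + \sqrt{\frac{27}{7}}\right) = 252 \left(-9 + \frac{3 \sqrt{21}}{7}\right) = -2268 + 108 \sqrt{21}$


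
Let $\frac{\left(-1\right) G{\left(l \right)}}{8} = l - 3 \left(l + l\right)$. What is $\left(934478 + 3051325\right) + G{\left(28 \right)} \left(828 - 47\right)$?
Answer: $4860523$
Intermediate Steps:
$G{\left(l \right)} = 40 l$ ($G{\left(l \right)} = - 8 \left(l - 3 \left(l + l\right)\right) = - 8 \left(l - 3 \cdot 2 l\right) = - 8 \left(l - 6 l\right) = - 8 \left(- 5 l\right) = 40 l$)
$\left(934478 + 3051325\right) + G{\left(28 \right)} \left(828 - 47\right) = \left(934478 + 3051325\right) + 40 \cdot 28 \left(828 - 47\right) = 3985803 + 1120 \cdot 781 = 3985803 + 874720 = 4860523$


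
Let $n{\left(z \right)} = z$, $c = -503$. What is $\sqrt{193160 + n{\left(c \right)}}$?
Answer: $\sqrt{192657} \approx 438.93$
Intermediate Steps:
$\sqrt{193160 + n{\left(c \right)}} = \sqrt{193160 - 503} = \sqrt{192657}$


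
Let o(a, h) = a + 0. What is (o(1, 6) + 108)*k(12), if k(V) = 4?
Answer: 436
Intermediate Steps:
o(a, h) = a
(o(1, 6) + 108)*k(12) = (1 + 108)*4 = 109*4 = 436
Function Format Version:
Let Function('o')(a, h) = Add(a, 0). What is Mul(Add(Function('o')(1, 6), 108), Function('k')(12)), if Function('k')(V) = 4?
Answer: 436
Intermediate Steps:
Function('o')(a, h) = a
Mul(Add(Function('o')(1, 6), 108), Function('k')(12)) = Mul(Add(1, 108), 4) = Mul(109, 4) = 436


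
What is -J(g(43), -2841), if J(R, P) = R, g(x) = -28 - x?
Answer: 71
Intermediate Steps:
-J(g(43), -2841) = -(-28 - 1*43) = -(-28 - 43) = -1*(-71) = 71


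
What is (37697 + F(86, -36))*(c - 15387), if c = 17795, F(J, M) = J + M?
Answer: 90894776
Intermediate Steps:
(37697 + F(86, -36))*(c - 15387) = (37697 + (86 - 36))*(17795 - 15387) = (37697 + 50)*2408 = 37747*2408 = 90894776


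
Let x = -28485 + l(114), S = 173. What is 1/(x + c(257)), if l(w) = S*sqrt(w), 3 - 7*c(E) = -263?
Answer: -28447/805819903 - 173*sqrt(114)/805819903 ≈ -3.7594e-5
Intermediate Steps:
c(E) = 38 (c(E) = 3/7 - 1/7*(-263) = 3/7 + 263/7 = 38)
l(w) = 173*sqrt(w)
x = -28485 + 173*sqrt(114) ≈ -26638.
1/(x + c(257)) = 1/((-28485 + 173*sqrt(114)) + 38) = 1/(-28447 + 173*sqrt(114))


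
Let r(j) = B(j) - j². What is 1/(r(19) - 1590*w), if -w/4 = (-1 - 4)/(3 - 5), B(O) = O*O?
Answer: 1/15900 ≈ 6.2893e-5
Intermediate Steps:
B(O) = O²
w = -10 (w = -4*(-1 - 4)/(3 - 5) = -(-20)/(-2) = -(-20)*(-1)/2 = -4*5/2 = -10)
r(j) = 0 (r(j) = j² - j² = 0)
1/(r(19) - 1590*w) = 1/(0 - 1590*(-10)) = 1/(0 + 15900) = 1/15900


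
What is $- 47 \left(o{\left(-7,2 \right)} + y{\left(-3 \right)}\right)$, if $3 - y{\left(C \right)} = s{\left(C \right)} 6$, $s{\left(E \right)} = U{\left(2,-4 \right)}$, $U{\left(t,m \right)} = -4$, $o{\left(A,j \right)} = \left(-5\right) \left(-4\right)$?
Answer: $-2209$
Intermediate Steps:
$o{\left(A,j \right)} = 20$
$s{\left(E \right)} = -4$
$y{\left(C \right)} = 27$ ($y{\left(C \right)} = 3 - \left(-4\right) 6 = 3 - -24 = 3 + 24 = 27$)
$- 47 \left(o{\left(-7,2 \right)} + y{\left(-3 \right)}\right) = - 47 \left(20 + 27\right) = \left(-47\right) 47 = -2209$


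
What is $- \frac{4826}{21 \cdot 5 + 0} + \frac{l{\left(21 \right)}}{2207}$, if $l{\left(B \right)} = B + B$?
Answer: $- \frac{10646572}{231735} \approx -45.943$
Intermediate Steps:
$l{\left(B \right)} = 2 B$
$- \frac{4826}{21 \cdot 5 + 0} + \frac{l{\left(21 \right)}}{2207} = - \frac{4826}{21 \cdot 5 + 0} + \frac{2 \cdot 21}{2207} = - \frac{4826}{105 + 0} + 42 \cdot \frac{1}{2207} = - \frac{4826}{105} + \frac{42}{2207} = - \frac{10646572}{231735}$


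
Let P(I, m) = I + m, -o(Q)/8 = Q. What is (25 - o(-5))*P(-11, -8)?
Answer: 285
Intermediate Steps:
o(Q) = -8*Q
(25 - o(-5))*P(-11, -8) = (25 - (-8)*(-5))*(-11 - 8) = (25 - 1*40)*(-19) = (25 - 40)*(-19) = -15*(-19) = 285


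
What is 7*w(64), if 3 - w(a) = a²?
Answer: -28651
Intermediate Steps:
w(a) = 3 - a²
7*w(64) = 7*(3 - 1*64²) = 7*(3 - 1*4096) = 7*(3 - 4096) = 7*(-4093) = -28651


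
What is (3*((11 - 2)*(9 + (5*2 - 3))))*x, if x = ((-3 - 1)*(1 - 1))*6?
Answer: 0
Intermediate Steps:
x = 0 (x = -4*0*6 = 0*6 = 0)
(3*((11 - 2)*(9 + (5*2 - 3))))*x = (3*((11 - 2)*(9 + (5*2 - 3))))*0 = (3*(9*(9 + (10 - 3))))*0 = (3*(9*(9 + 7)))*0 = (3*(9*16))*0 = (3*144)*0 = 432*0 = 0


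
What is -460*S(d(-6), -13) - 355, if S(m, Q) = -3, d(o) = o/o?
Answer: 1025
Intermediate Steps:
d(o) = 1
-460*S(d(-6), -13) - 355 = -460*(-3) - 355 = 1380 - 355 = 1025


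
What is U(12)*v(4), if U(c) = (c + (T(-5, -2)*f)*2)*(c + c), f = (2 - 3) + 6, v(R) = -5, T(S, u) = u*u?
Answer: -6240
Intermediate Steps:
T(S, u) = u²
f = 5 (f = -1 + 6 = 5)
U(c) = 2*c*(40 + c) (U(c) = (c + ((-2)²*5)*2)*(c + c) = (c + (4*5)*2)*(2*c) = (c + 20*2)*(2*c) = (c + 40)*(2*c) = (40 + c)*(2*c) = 2*c*(40 + c))
U(12)*v(4) = (2*12*(40 + 12))*(-5) = (2*12*52)*(-5) = 1248*(-5) = -6240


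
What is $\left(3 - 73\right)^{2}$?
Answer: $4900$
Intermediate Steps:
$\left(3 - 73\right)^{2} = \left(-70\right)^{2} = 4900$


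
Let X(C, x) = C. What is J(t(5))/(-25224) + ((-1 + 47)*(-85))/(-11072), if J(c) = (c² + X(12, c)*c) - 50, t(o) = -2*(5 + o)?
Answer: 6087995/17455008 ≈ 0.34878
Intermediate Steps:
t(o) = -10 - 2*o
J(c) = -50 + c² + 12*c (J(c) = (c² + 12*c) - 50 = -50 + c² + 12*c)
J(t(5))/(-25224) + ((-1 + 47)*(-85))/(-11072) = (-50 + (-10 - 2*5)² + 12*(-10 - 2*5))/(-25224) + ((-1 + 47)*(-85))/(-11072) = (-50 + (-10 - 10)² + 12*(-10 - 10))*(-1/25224) + (46*(-85))*(-1/11072) = (-50 + (-20)² + 12*(-20))*(-1/25224) - 3910*(-1/11072) = (-50 + 400 - 240)*(-1/25224) + 1955/5536 = 110*(-1/25224) + 1955/5536 = -55/12612 + 1955/5536 = 6087995/17455008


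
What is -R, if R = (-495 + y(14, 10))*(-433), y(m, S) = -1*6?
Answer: -216933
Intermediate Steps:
y(m, S) = -6
R = 216933 (R = (-495 - 6)*(-433) = -501*(-433) = 216933)
-R = -1*216933 = -216933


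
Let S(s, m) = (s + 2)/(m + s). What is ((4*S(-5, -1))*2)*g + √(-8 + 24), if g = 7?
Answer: 32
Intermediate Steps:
S(s, m) = (2 + s)/(m + s)
((4*S(-5, -1))*2)*g + √(-8 + 24) = ((4*((2 - 5)/(-1 - 5)))*2)*7 + √(-8 + 24) = ((4*(-3/(-6)))*2)*7 + √16 = ((4*(-⅙*(-3)))*2)*7 + 4 = ((4*(½))*2)*7 + 4 = (2*2)*7 + 4 = 4*7 + 4 = 28 + 4 = 32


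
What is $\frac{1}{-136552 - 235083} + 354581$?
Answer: $\frac{131774709934}{371635} \approx 3.5458 \cdot 10^{5}$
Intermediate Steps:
$\frac{1}{-136552 - 235083} + 354581 = \frac{1}{-371635} + 354581 = - \frac{1}{371635} + 354581 = \frac{131774709934}{371635}$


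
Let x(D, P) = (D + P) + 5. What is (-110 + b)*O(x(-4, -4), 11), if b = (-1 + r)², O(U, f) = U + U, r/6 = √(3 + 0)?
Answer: 6 + 72*√3 ≈ 130.71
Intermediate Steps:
r = 6*√3 (r = 6*√(3 + 0) = 6*√3 ≈ 10.392)
x(D, P) = 5 + D + P
O(U, f) = 2*U
b = (-1 + 6*√3)² ≈ 88.215
(-110 + b)*O(x(-4, -4), 11) = (-110 + (109 - 12*√3))*(2*(5 - 4 - 4)) = (-1 - 12*√3)*(2*(-3)) = (-1 - 12*√3)*(-6) = 6 + 72*√3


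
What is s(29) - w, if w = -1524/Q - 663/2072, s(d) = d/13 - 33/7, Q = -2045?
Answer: -160226929/55084120 ≈ -2.9088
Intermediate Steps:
s(d) = -33/7 + d/13 (s(d) = d*(1/13) - 33*1/7 = d/13 - 33/7 = -33/7 + d/13)
w = 1801893/4237240 (w = -1524/(-2045) - 663/2072 = -1524*(-1/2045) - 663*1/2072 = 1524/2045 - 663/2072 = 1801893/4237240 ≈ 0.42525)
s(29) - w = (-33/7 + (1/13)*29) - 1*1801893/4237240 = (-33/7 + 29/13) - 1801893/4237240 = -226/91 - 1801893/4237240 = -160226929/55084120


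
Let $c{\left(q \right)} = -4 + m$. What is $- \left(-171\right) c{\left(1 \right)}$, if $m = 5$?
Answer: $171$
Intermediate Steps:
$c{\left(q \right)} = 1$ ($c{\left(q \right)} = -4 + 5 = 1$)
$- \left(-171\right) c{\left(1 \right)} = - \left(-171\right) 1 = \left(-1\right) \left(-171\right) = 171$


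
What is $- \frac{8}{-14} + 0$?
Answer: $\frac{4}{7} \approx 0.57143$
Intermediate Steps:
$- \frac{8}{-14} + 0 = - \frac{8 \left(-1\right)}{14} + 0 = \left(-1\right) \left(- \frac{4}{7}\right) + 0 = \frac{4}{7} + 0 = \frac{4}{7}$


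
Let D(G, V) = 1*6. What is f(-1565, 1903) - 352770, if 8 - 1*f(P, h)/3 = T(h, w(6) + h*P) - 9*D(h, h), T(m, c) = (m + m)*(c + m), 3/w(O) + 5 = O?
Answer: 33982915218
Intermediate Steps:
w(O) = 3/(-5 + O)
D(G, V) = 6
T(m, c) = 2*m*(c + m) (T(m, c) = (2*m)*(c + m) = 2*m*(c + m))
f(P, h) = 186 - 6*h*(3 + h + P*h) (f(P, h) = 24 - 3*(2*h*((3/(-5 + 6) + h*P) + h) - 9*6) = 24 - 3*(2*h*((3/1 + P*h) + h) - 54) = 24 - 3*(2*h*((3*1 + P*h) + h) - 54) = 24 - 3*(2*h*((3 + P*h) + h) - 54) = 24 - 3*(2*h*(3 + h + P*h) - 54) = 24 - 3*(-54 + 2*h*(3 + h + P*h)) = 24 + (162 - 6*h*(3 + h + P*h)) = 186 - 6*h*(3 + h + P*h))
f(-1565, 1903) - 352770 = (186 - 6*1903*(3 + 1903 - 1565*1903)) - 352770 = (186 - 6*1903*(3 + 1903 - 2978195)) - 352770 = (186 - 6*1903*(-2976289)) - 352770 = (186 + 33983267802) - 352770 = 33983267988 - 352770 = 33982915218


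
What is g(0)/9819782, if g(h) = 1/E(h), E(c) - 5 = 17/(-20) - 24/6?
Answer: 10/14729673 ≈ 6.7890e-7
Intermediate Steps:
E(c) = 3/20 (E(c) = 5 + (17/(-20) - 24/6) = 5 + (17*(-1/20) - 24*⅙) = 5 + (-17/20 - 4) = 5 - 97/20 = 3/20)
g(h) = 20/3 (g(h) = 1/(3/20) = 20/3)
g(0)/9819782 = (20/3)/9819782 = (20/3)*(1/9819782) = 10/14729673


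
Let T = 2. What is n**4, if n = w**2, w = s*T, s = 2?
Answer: 65536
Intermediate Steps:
w = 4 (w = 2*2 = 4)
n = 16 (n = 4**2 = 16)
n**4 = 16**4 = 65536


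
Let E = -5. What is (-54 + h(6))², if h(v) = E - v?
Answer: 4225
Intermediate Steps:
h(v) = -5 - v
(-54 + h(6))² = (-54 + (-5 - 1*6))² = (-54 + (-5 - 6))² = (-54 - 11)² = (-65)² = 4225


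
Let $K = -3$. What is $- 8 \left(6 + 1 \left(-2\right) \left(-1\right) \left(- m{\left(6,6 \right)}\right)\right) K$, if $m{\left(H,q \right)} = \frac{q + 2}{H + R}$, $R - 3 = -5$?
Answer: $48$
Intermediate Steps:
$R = -2$ ($R = 3 - 5 = -2$)
$m{\left(H,q \right)} = \frac{2 + q}{-2 + H}$ ($m{\left(H,q \right)} = \frac{q + 2}{H - 2} = \frac{2 + q}{-2 + H}$)
$- 8 \left(6 + 1 \left(-2\right) \left(-1\right) \left(- m{\left(6,6 \right)}\right)\right) K = - 8 \left(6 + 1 \left(-2\right) \left(-1\right) \left(- \frac{2 + 6}{-2 + 6}\right)\right) \left(-3\right) = - 8 \left(6 + 1 \cdot 2 \left(- \frac{8}{4}\right)\right) \left(-3\right) = - 8 \left(6 + 1 \cdot 2 \left(\left(-1\right) 2\right)\right) \left(-3\right) = - 8 \left(6 + 1 \cdot 2 \left(-2\right)\right) \left(-3\right) = - 8 \left(6 + 1 \left(-4\right)\right) \left(-3\right) = - 8 \left(6 - 4\right) \left(-3\right) = \left(-8\right) 2 \left(-3\right) = \left(-16\right) \left(-3\right) = 48$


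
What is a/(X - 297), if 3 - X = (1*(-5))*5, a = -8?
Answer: 8/269 ≈ 0.029740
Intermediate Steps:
X = 28 (X = 3 - 1*(-5)*5 = 3 - (-5)*5 = 3 - 1*(-25) = 3 + 25 = 28)
a/(X - 297) = -8/(28 - 297) = -8/(-269) = -1/269*(-8) = 8/269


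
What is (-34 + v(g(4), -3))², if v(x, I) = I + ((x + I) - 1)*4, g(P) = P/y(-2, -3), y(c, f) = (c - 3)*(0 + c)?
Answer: 66049/25 ≈ 2642.0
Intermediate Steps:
y(c, f) = c*(-3 + c) (y(c, f) = (-3 + c)*c = c*(-3 + c))
g(P) = P/10 (g(P) = P/((-2*(-3 - 2))) = P/((-2*(-5))) = P/10)
v(x, I) = -4 + 4*x + 5*I (v(x, I) = I + ((I + x) - 1)*4 = I + (-1 + I + x)*4 = I + (-4 + 4*I + 4*x) = -4 + 4*x + 5*I)
(-34 + v(g(4), -3))² = (-34 + (-4 + 4*((⅒)*4) + 5*(-3)))² = (-34 + (-4 + 4*(⅖) - 15))² = (-34 + (-4 + 8/5 - 15))² = (-34 - 87/5)² = (-257/5)² = 66049/25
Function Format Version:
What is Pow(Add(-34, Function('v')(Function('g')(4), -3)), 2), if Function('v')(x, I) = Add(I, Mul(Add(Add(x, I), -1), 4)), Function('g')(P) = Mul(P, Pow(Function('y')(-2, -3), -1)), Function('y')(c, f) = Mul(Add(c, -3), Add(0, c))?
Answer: Rational(66049, 25) ≈ 2642.0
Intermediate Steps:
Function('y')(c, f) = Mul(c, Add(-3, c)) (Function('y')(c, f) = Mul(Add(-3, c), c) = Mul(c, Add(-3, c)))
Function('g')(P) = Mul(Rational(1, 10), P) (Function('g')(P) = Mul(P, Pow(Mul(-2, Add(-3, -2)), -1)) = Mul(P, Pow(Mul(-2, -5), -1)) = Mul(P, Pow(10, -1)) = Mul(P, Rational(1, 10)) = Mul(Rational(1, 10), P))
Function('v')(x, I) = Add(-4, Mul(4, x), Mul(5, I)) (Function('v')(x, I) = Add(I, Mul(Add(Add(I, x), -1), 4)) = Add(I, Mul(Add(-1, I, x), 4)) = Add(I, Add(-4, Mul(4, I), Mul(4, x))) = Add(-4, Mul(4, x), Mul(5, I)))
Pow(Add(-34, Function('v')(Function('g')(4), -3)), 2) = Pow(Add(-34, Add(-4, Mul(4, Mul(Rational(1, 10), 4)), Mul(5, -3))), 2) = Pow(Add(-34, Add(-4, Mul(4, Rational(2, 5)), -15)), 2) = Pow(Add(-34, Add(-4, Rational(8, 5), -15)), 2) = Pow(Add(-34, Rational(-87, 5)), 2) = Pow(Rational(-257, 5), 2) = Rational(66049, 25)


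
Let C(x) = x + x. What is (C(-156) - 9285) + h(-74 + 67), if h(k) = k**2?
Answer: -9548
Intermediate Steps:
C(x) = 2*x
(C(-156) - 9285) + h(-74 + 67) = (2*(-156) - 9285) + (-74 + 67)**2 = (-312 - 9285) + (-7)**2 = -9597 + 49 = -9548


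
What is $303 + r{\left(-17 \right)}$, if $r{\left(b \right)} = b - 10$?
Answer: $276$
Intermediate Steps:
$r{\left(b \right)} = -10 + b$
$303 + r{\left(-17 \right)} = 303 - 27 = 276$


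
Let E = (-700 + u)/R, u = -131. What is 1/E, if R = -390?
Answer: 130/277 ≈ 0.46931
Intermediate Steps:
E = 277/130 (E = (-700 - 131)/(-390) = -1/390*(-831) = 277/130 ≈ 2.1308)
1/E = 1/(277/130) = 130/277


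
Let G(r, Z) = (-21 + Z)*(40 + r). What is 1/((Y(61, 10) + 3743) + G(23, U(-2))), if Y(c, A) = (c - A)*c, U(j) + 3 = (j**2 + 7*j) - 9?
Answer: 1/4145 ≈ 0.00024125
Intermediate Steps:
U(j) = -12 + j**2 + 7*j (U(j) = -3 + ((j**2 + 7*j) - 9) = -3 + (-9 + j**2 + 7*j) = -12 + j**2 + 7*j)
Y(c, A) = c*(c - A)
1/((Y(61, 10) + 3743) + G(23, U(-2))) = 1/((61*(61 - 1*10) + 3743) + (-840 - 21*23 + 40*(-12 + (-2)**2 + 7*(-2)) + (-12 + (-2)**2 + 7*(-2))*23)) = 1/((61*(61 - 10) + 3743) + (-840 - 483 + 40*(-12 + 4 - 14) + (-12 + 4 - 14)*23)) = 1/((61*51 + 3743) + (-840 - 483 + 40*(-22) - 22*23)) = 1/((3111 + 3743) + (-840 - 483 - 880 - 506)) = 1/(6854 - 2709) = 1/4145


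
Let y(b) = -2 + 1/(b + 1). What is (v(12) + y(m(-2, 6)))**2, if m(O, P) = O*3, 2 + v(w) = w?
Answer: 1521/25 ≈ 60.840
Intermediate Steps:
v(w) = -2 + w
m(O, P) = 3*O
y(b) = -2 + 1/(1 + b)
(v(12) + y(m(-2, 6)))**2 = ((-2 + 12) + (-1 - 6*(-2))/(1 + 3*(-2)))**2 = (10 + (-1 - 2*(-6))/(1 - 6))**2 = (10 + (-1 + 12)/(-5))**2 = (10 - 1/5*11)**2 = (10 - 11/5)**2 = (39/5)**2 = 1521/25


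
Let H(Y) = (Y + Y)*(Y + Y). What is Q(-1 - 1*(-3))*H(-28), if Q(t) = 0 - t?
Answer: -6272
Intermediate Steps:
H(Y) = 4*Y**2 (H(Y) = (2*Y)*(2*Y) = 4*Y**2)
Q(t) = -t
Q(-1 - 1*(-3))*H(-28) = (-(-1 - 1*(-3)))*(4*(-28)**2) = (-(-1 + 3))*(4*784) = -1*2*3136 = -2*3136 = -6272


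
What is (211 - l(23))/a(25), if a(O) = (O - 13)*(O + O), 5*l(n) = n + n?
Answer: 1009/3000 ≈ 0.33633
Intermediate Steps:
l(n) = 2*n/5 (l(n) = (n + n)/5 = (2*n)/5 = 2*n/5)
a(O) = 2*O*(-13 + O) (a(O) = (-13 + O)*(2*O) = 2*O*(-13 + O))
(211 - l(23))/a(25) = (211 - 2*23/5)/((2*25*(-13 + 25))) = (211 - 1*46/5)/((2*25*12)) = (211 - 46/5)/600 = (1009/5)*(1/600) = 1009/3000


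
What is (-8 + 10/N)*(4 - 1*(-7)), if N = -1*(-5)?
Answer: -66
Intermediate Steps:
N = 5
(-8 + 10/N)*(4 - 1*(-7)) = (-8 + 10/5)*(4 - 1*(-7)) = (-8 + 10*(⅕))*(4 + 7) = (-8 + 2)*11 = -6*11 = -66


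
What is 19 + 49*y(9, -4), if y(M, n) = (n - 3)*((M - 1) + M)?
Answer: -5812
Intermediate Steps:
y(M, n) = (-1 + 2*M)*(-3 + n) (y(M, n) = (-3 + n)*((-1 + M) + M) = (-3 + n)*(-1 + 2*M) = (-1 + 2*M)*(-3 + n))
19 + 49*y(9, -4) = 19 + 49*(3 - 1*(-4) - 6*9 + 2*9*(-4)) = 19 + 49*(3 + 4 - 54 - 72) = 19 + 49*(-119) = 19 - 5831 = -5812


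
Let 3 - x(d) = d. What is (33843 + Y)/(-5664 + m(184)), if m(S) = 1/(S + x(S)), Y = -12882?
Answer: -62883/16991 ≈ -3.7010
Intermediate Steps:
x(d) = 3 - d
m(S) = 1/3 (m(S) = 1/(S + (3 - S)) = 1/3)
(33843 + Y)/(-5664 + m(184)) = (33843 - 12882)/(-5664 + 1/3) = 20961/(-16991/3) = 20961*(-3/16991) = -62883/16991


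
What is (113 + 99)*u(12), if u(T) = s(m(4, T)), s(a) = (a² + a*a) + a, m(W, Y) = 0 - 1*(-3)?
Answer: 4452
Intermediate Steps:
m(W, Y) = 3 (m(W, Y) = 0 + 3 = 3)
s(a) = a + 2*a² (s(a) = (a² + a²) + a = 2*a² + a = a + 2*a²)
u(T) = 21 (u(T) = 3*(1 + 2*3) = 3*(1 + 6) = 3*7 = 21)
(113 + 99)*u(12) = (113 + 99)*21 = 212*21 = 4452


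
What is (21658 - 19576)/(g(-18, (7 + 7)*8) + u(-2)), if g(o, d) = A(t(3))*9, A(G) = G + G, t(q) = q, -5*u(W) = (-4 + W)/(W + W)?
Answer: 6940/179 ≈ 38.771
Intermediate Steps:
u(W) = -(-4 + W)/(10*W) (u(W) = -(-4 + W)/(5*(W + W)) = -(-4 + W)/(5*(2*W)) = -(-4 + W)*1/(2*W)/5 = -(-4 + W)/(10*W))
A(G) = 2*G
g(o, d) = 54 (g(o, d) = (2*3)*9 = 6*9 = 54)
(21658 - 19576)/(g(-18, (7 + 7)*8) + u(-2)) = (21658 - 19576)/(54 + (1/10)*(4 - 1*(-2))/(-2)) = 2082/(54 + (1/10)*(-1/2)*(4 + 2)) = 2082/(54 + (1/10)*(-1/2)*6) = 2082/(54 - 3/10) = 2082/(537/10) = 2082*(10/537) = 6940/179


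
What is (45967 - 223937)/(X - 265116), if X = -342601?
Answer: 177970/607717 ≈ 0.29285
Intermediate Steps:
(45967 - 223937)/(X - 265116) = (45967 - 223937)/(-342601 - 265116) = -177970/(-607717) = -177970*(-1/607717) = 177970/607717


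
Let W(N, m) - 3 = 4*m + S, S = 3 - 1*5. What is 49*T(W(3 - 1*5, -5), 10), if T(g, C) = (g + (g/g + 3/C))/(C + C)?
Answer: -8673/200 ≈ -43.365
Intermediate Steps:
S = -2 (S = 3 - 5 = -2)
W(N, m) = 1 + 4*m (W(N, m) = 3 + (4*m - 2) = 3 + (-2 + 4*m) = 1 + 4*m)
T(g, C) = (1 + g + 3/C)/(2*C) (T(g, C) = (g + (1 + 3/C))/((2*C)) = (1 + g + 3/C)*(1/(2*C)) = (1 + g + 3/C)/(2*C))
49*T(W(3 - 1*5, -5), 10) = 49*((½)*(3 + 10*(1 + (1 + 4*(-5))))/10²) = 49*((½)*(1/100)*(3 + 10*(1 + (1 - 20)))) = 49*((½)*(1/100)*(3 + 10*(1 - 19))) = 49*((½)*(1/100)*(3 + 10*(-18))) = 49*((½)*(1/100)*(3 - 180)) = 49*((½)*(1/100)*(-177)) = 49*(-177/200) = -8673/200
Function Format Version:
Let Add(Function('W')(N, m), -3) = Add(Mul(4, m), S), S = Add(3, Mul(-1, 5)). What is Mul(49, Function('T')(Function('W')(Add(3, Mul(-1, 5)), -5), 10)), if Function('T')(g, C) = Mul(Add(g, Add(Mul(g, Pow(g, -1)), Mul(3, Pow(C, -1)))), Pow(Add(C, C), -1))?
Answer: Rational(-8673, 200) ≈ -43.365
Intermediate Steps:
S = -2 (S = Add(3, -5) = -2)
Function('W')(N, m) = Add(1, Mul(4, m)) (Function('W')(N, m) = Add(3, Add(Mul(4, m), -2)) = Add(3, Add(-2, Mul(4, m))) = Add(1, Mul(4, m)))
Function('T')(g, C) = Mul(Rational(1, 2), Pow(C, -1), Add(1, g, Mul(3, Pow(C, -1)))) (Function('T')(g, C) = Mul(Add(g, Add(1, Mul(3, Pow(C, -1)))), Pow(Mul(2, C), -1)) = Mul(Add(1, g, Mul(3, Pow(C, -1))), Mul(Rational(1, 2), Pow(C, -1))) = Mul(Rational(1, 2), Pow(C, -1), Add(1, g, Mul(3, Pow(C, -1)))))
Mul(49, Function('T')(Function('W')(Add(3, Mul(-1, 5)), -5), 10)) = Mul(49, Mul(Rational(1, 2), Pow(10, -2), Add(3, Mul(10, Add(1, Add(1, Mul(4, -5))))))) = Mul(49, Mul(Rational(1, 2), Rational(1, 100), Add(3, Mul(10, Add(1, Add(1, -20)))))) = Mul(49, Mul(Rational(1, 2), Rational(1, 100), Add(3, Mul(10, Add(1, -19))))) = Mul(49, Mul(Rational(1, 2), Rational(1, 100), Add(3, Mul(10, -18)))) = Mul(49, Mul(Rational(1, 2), Rational(1, 100), Add(3, -180))) = Mul(49, Mul(Rational(1, 2), Rational(1, 100), -177)) = Mul(49, Rational(-177, 200)) = Rational(-8673, 200)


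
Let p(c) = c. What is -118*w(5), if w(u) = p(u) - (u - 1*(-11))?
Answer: 1298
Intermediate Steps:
w(u) = -11 (w(u) = u - (u - 1*(-11)) = u - (u + 11) = u - (11 + u) = u + (-11 - u) = -11)
-118*w(5) = -118*(-11) = 1298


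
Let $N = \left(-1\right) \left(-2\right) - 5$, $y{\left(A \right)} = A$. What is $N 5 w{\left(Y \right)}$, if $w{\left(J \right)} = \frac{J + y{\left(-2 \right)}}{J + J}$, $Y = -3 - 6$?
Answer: $- \frac{55}{6} \approx -9.1667$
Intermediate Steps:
$Y = -9$ ($Y = -3 - 6 = -9$)
$N = -3$ ($N = 2 - 5 = -3$)
$w{\left(J \right)} = \frac{-2 + J}{2 J}$ ($w{\left(J \right)} = \frac{J - 2}{J + J} = \frac{-2 + J}{2 J}$)
$N 5 w{\left(Y \right)} = \left(-3\right) 5 \frac{-2 - 9}{2 \left(-9\right)} = - 15 \cdot \frac{1}{2} \left(- \frac{1}{9}\right) \left(-11\right) = \left(-15\right) \frac{11}{18} = - \frac{55}{6}$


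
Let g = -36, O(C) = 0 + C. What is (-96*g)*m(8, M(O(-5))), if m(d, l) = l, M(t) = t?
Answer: -17280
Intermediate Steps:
O(C) = C
(-96*g)*m(8, M(O(-5))) = -96*(-36)*(-5) = 3456*(-5) = -17280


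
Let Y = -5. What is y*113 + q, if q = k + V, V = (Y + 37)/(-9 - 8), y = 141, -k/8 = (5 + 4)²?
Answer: 259813/17 ≈ 15283.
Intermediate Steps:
k = -648 (k = -8*(5 + 4)² = -8*9² = -8*81 = -648)
V = -32/17 (V = (-5 + 37)/(-9 - 8) = 32/(-17) = 32*(-1/17) = -32/17 ≈ -1.8824)
q = -11048/17 (q = -648 - 32/17 = -11048/17 ≈ -649.88)
y*113 + q = 141*113 - 11048/17 = 15933 - 11048/17 = 259813/17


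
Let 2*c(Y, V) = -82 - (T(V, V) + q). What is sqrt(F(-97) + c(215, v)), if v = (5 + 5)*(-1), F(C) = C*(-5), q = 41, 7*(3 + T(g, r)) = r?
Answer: 2*sqrt(5215)/7 ≈ 20.633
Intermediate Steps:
T(g, r) = -3 + r/7
F(C) = -5*C
v = -10 (v = 10*(-1) = -10)
c(Y, V) = -60 - V/14 (c(Y, V) = (-82 - ((-3 + V/7) + 41))/2 = (-82 - (38 + V/7))/2 = (-82 + (-38 - V/7))/2 = (-120 - V/7)/2 = -60 - V/14)
sqrt(F(-97) + c(215, v)) = sqrt(-5*(-97) + (-60 - 1/14*(-10))) = sqrt(485 + (-60 + 5/7)) = sqrt(485 - 415/7) = sqrt(2980/7) = 2*sqrt(5215)/7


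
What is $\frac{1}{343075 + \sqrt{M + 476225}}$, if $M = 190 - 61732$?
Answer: $\frac{343075}{117700040942} - \frac{\sqrt{414683}}{117700040942} \approx 2.9094 \cdot 10^{-6}$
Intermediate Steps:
$M = -61542$ ($M = 190 - 61732 = -61542$)
$\frac{1}{343075 + \sqrt{M + 476225}} = \frac{1}{343075 + \sqrt{-61542 + 476225}} = \frac{1}{343075 + \sqrt{414683}}$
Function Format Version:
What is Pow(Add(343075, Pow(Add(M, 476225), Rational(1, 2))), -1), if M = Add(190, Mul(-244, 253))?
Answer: Add(Rational(343075, 117700040942), Mul(Rational(-1, 117700040942), Pow(414683, Rational(1, 2)))) ≈ 2.9094e-6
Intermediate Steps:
M = -61542 (M = Add(190, -61732) = -61542)
Pow(Add(343075, Pow(Add(M, 476225), Rational(1, 2))), -1) = Pow(Add(343075, Pow(Add(-61542, 476225), Rational(1, 2))), -1) = Pow(Add(343075, Pow(414683, Rational(1, 2))), -1)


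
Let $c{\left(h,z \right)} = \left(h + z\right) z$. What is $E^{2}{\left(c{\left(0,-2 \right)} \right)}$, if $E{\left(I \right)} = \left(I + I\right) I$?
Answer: $1024$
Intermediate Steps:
$c{\left(h,z \right)} = z \left(h + z\right)$
$E{\left(I \right)} = 2 I^{2}$ ($E{\left(I \right)} = 2 I I = 2 I^{2}$)
$E^{2}{\left(c{\left(0,-2 \right)} \right)} = \left(2 \left(- 2 \left(0 - 2\right)\right)^{2}\right)^{2} = \left(2 \left(\left(-2\right) \left(-2\right)\right)^{2}\right)^{2} = \left(2 \cdot 4^{2}\right)^{2} = \left(2 \cdot 16\right)^{2} = 32^{2} = 1024$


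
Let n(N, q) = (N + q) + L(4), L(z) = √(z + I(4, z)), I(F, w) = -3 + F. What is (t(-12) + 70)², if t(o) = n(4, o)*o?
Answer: 28276 - 3984*√5 ≈ 19368.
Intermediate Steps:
L(z) = √(1 + z) (L(z) = √(z + (-3 + 4)) = √(z + 1) = √(1 + z))
n(N, q) = N + q + √5 (n(N, q) = (N + q) + √(1 + 4) = (N + q) + √5 = N + q + √5)
t(o) = o*(4 + o + √5) (t(o) = (4 + o + √5)*o = o*(4 + o + √5))
(t(-12) + 70)² = (-12*(4 - 12 + √5) + 70)² = (-12*(-8 + √5) + 70)² = ((96 - 12*√5) + 70)² = (166 - 12*√5)²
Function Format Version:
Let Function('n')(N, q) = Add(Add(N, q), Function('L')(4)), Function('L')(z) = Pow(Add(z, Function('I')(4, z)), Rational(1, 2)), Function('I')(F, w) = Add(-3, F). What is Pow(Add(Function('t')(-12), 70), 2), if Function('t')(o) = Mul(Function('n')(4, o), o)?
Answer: Add(28276, Mul(-3984, Pow(5, Rational(1, 2)))) ≈ 19368.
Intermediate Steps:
Function('L')(z) = Pow(Add(1, z), Rational(1, 2)) (Function('L')(z) = Pow(Add(z, Add(-3, 4)), Rational(1, 2)) = Pow(Add(z, 1), Rational(1, 2)) = Pow(Add(1, z), Rational(1, 2)))
Function('n')(N, q) = Add(N, q, Pow(5, Rational(1, 2))) (Function('n')(N, q) = Add(Add(N, q), Pow(Add(1, 4), Rational(1, 2))) = Add(Add(N, q), Pow(5, Rational(1, 2))) = Add(N, q, Pow(5, Rational(1, 2))))
Function('t')(o) = Mul(o, Add(4, o, Pow(5, Rational(1, 2)))) (Function('t')(o) = Mul(Add(4, o, Pow(5, Rational(1, 2))), o) = Mul(o, Add(4, o, Pow(5, Rational(1, 2)))))
Pow(Add(Function('t')(-12), 70), 2) = Pow(Add(Mul(-12, Add(4, -12, Pow(5, Rational(1, 2)))), 70), 2) = Pow(Add(Mul(-12, Add(-8, Pow(5, Rational(1, 2)))), 70), 2) = Pow(Add(Add(96, Mul(-12, Pow(5, Rational(1, 2)))), 70), 2) = Pow(Add(166, Mul(-12, Pow(5, Rational(1, 2)))), 2)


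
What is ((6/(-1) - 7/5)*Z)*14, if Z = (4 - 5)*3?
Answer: 1554/5 ≈ 310.80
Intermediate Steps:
Z = -3 (Z = -1*3 = -3)
((6/(-1) - 7/5)*Z)*14 = ((6/(-1) - 7/5)*(-3))*14 = ((6*(-1) - 7*1/5)*(-3))*14 = ((-6 - 7/5)*(-3))*14 = -37/5*(-3)*14 = (111/5)*14 = 1554/5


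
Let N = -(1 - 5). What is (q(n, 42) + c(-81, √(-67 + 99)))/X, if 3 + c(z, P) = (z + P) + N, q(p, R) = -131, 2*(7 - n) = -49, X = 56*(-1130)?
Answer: 211/63280 - √2/15820 ≈ 0.0032450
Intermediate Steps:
X = -63280
n = 63/2 (n = 7 - ½*(-49) = 7 + 49/2 = 63/2 ≈ 31.500)
N = 4 (N = -1*(-4) = 4)
c(z, P) = 1 + P + z (c(z, P) = -3 + ((z + P) + 4) = -3 + ((P + z) + 4) = -3 + (4 + P + z) = 1 + P + z)
(q(n, 42) + c(-81, √(-67 + 99)))/X = (-131 + (1 + √(-67 + 99) - 81))/(-63280) = (-131 + (1 + √32 - 81))*(-1/63280) = (-131 + (1 + 4*√2 - 81))*(-1/63280) = (-131 + (-80 + 4*√2))*(-1/63280) = (-211 + 4*√2)*(-1/63280) = 211/63280 - √2/15820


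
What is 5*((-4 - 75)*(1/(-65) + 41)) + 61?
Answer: -209663/13 ≈ -16128.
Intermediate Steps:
5*((-4 - 75)*(1/(-65) + 41)) + 61 = 5*(-79*(-1/65 + 41)) + 61 = 5*(-79*2664/65) + 61 = 5*(-210456/65) + 61 = -210456/13 + 61 = -209663/13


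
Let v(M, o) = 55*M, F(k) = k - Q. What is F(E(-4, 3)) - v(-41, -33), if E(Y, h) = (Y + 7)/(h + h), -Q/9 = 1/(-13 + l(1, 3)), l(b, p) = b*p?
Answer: 11273/5 ≈ 2254.6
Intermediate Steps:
Q = 9/10 (Q = -9/(-13 + 1*3) = -9/(-13 + 3) = -9/(-10) = -9*(-⅒) = 9/10 ≈ 0.90000)
E(Y, h) = (7 + Y)/(2*h) (E(Y, h) = (7 + Y)/((2*h)) = (7 + Y)*(1/(2*h)) = (7 + Y)/(2*h))
F(k) = -9/10 + k (F(k) = k - 1*9/10 = k - 9/10 = -9/10 + k)
F(E(-4, 3)) - v(-41, -33) = (-9/10 + (½)*(7 - 4)/3) - 55*(-41) = (-9/10 + (½)*(⅓)*3) - 1*(-2255) = (-9/10 + ½) + 2255 = -⅖ + 2255 = 11273/5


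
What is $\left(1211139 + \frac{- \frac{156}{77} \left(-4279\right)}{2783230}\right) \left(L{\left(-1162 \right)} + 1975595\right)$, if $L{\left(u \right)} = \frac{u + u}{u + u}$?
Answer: $\frac{3329746949309130036}{1391615} \approx 2.3927 \cdot 10^{12}$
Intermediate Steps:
$L{\left(u \right)} = 1$ ($L{\left(u \right)} = \frac{2 u}{2 u} = 2 u \frac{1}{2 u} = 1$)
$\left(1211139 + \frac{- \frac{156}{77} \left(-4279\right)}{2783230}\right) \left(L{\left(-1162 \right)} + 1975595\right) = \left(1211139 + \frac{- \frac{156}{77} \left(-4279\right)}{2783230}\right) \left(1 + 1975595\right) = \left(1211139 + \left(-156\right) \frac{1}{77} \left(-4279\right) \frac{1}{2783230}\right) 1975596 = \left(1211139 + \left(- \frac{156}{77}\right) \left(-4279\right) \frac{1}{2783230}\right) 1975596 = \left(1211139 + \frac{60684}{7} \cdot \frac{1}{2783230}\right) 1975596 = \left(1211139 + \frac{30342}{9741305}\right) 1975596 = \frac{11798074426737}{9741305} \cdot 1975596 = \frac{3329746949309130036}{1391615}$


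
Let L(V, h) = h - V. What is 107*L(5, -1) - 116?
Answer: -758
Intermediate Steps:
107*L(5, -1) - 116 = 107*(-1 - 1*5) - 116 = 107*(-1 - 5) - 116 = 107*(-6) - 116 = -642 - 116 = -758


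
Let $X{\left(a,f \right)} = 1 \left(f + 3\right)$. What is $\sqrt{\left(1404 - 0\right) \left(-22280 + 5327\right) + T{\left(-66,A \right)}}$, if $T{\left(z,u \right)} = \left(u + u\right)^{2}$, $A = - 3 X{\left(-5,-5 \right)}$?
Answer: $6 i \sqrt{661163} \approx 4878.7 i$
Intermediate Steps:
$X{\left(a,f \right)} = 3 + f$ ($X{\left(a,f \right)} = 1 \left(3 + f\right) = 3 + f$)
$A = 6$ ($A = - 3 \left(3 - 5\right) = \left(-3\right) \left(-2\right) = 6$)
$T{\left(z,u \right)} = 4 u^{2}$ ($T{\left(z,u \right)} = \left(2 u\right)^{2} = 4 u^{2}$)
$\sqrt{\left(1404 - 0\right) \left(-22280 + 5327\right) + T{\left(-66,A \right)}} = \sqrt{\left(1404 - 0\right) \left(-22280 + 5327\right) + 4 \cdot 6^{2}} = \sqrt{\left(1404 + 0\right) \left(-16953\right) + 4 \cdot 36} = \sqrt{1404 \left(-16953\right) + 144} = \sqrt{-23802012 + 144} = \sqrt{-23801868} = 6 i \sqrt{661163}$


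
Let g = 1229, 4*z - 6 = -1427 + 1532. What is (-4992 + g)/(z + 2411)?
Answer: -15052/9755 ≈ -1.5430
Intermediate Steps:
z = 111/4 (z = 3/2 + (-1427 + 1532)/4 = 3/2 + (1/4)*105 = 3/2 + 105/4 = 111/4 ≈ 27.750)
(-4992 + g)/(z + 2411) = (-4992 + 1229)/(111/4 + 2411) = -3763/9755/4 = -3763*4/9755 = -15052/9755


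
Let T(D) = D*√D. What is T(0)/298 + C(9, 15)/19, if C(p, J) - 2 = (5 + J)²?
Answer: 402/19 ≈ 21.158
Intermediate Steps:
C(p, J) = 2 + (5 + J)²
T(D) = D^(3/2)
T(0)/298 + C(9, 15)/19 = 0^(3/2)/298 + (2 + (5 + 15)²)/19 = 0*(1/298) + (2 + 20²)*(1/19) = 0 + (2 + 400)*(1/19) = 0 + 402*(1/19) = 0 + 402/19 = 402/19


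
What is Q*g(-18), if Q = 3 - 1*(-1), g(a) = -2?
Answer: -8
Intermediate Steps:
Q = 4 (Q = 3 + 1 = 4)
Q*g(-18) = 4*(-2) = -8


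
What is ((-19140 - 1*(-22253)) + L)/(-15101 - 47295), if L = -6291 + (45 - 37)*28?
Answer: 1477/31198 ≈ 0.047343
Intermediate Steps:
L = -6067 (L = -6291 + 8*28 = -6291 + 224 = -6067)
((-19140 - 1*(-22253)) + L)/(-15101 - 47295) = ((-19140 - 1*(-22253)) - 6067)/(-15101 - 47295) = ((-19140 + 22253) - 6067)/(-62396) = (3113 - 6067)*(-1/62396) = -2954*(-1/62396) = 1477/31198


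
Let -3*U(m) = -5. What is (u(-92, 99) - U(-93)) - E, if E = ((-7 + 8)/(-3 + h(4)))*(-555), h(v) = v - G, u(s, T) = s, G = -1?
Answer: 1103/6 ≈ 183.83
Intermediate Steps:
U(m) = 5/3 (U(m) = -⅓*(-5) = 5/3)
h(v) = 1 + v (h(v) = v - 1*(-1) = v + 1 = 1 + v)
E = -555/2 (E = ((-7 + 8)/(-3 + (1 + 4)))*(-555) = (1/(-3 + 5))*(-555) = (1/2)*(-555) = (1*(½))*(-555) = (½)*(-555) = -555/2 ≈ -277.50)
(u(-92, 99) - U(-93)) - E = (-92 - 1*5/3) - 1*(-555/2) = (-92 - 5/3) + 555/2 = -281/3 + 555/2 = 1103/6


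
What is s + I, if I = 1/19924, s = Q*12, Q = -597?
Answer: -142735535/19924 ≈ -7164.0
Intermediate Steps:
s = -7164 (s = -597*12 = -7164)
I = 1/19924 ≈ 5.0191e-5
s + I = -7164 + 1/19924 = -142735535/19924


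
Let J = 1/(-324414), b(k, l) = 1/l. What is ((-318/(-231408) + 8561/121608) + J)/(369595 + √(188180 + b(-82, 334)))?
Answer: 7801125107101931615/40173822583397424360837738 - 126390573451*√2332512046/26782548388931616240558492 ≈ 1.9396e-7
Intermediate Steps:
J = -1/324414 ≈ -3.0825e-6
((-318/(-231408) + 8561/121608) + J)/(369595 + √(188180 + b(-82, 334))) = ((-318/(-231408) + 8561/121608) - 1/324414)/(369595 + √(188180 + 1/334)) = ((-318*(-1/231408) + 8561*(1/121608)) - 1/324414)/(369595 + √(188180 + 1/334)) = ((53/38568 + 8561/121608) - 1/324414)/(369595 + √(62852121/334)) = (7013039/97712028 - 1/324414)/(369595 + 3*√2332512046/334) = 126390573451/(1761063880644*(369595 + 3*√2332512046/334))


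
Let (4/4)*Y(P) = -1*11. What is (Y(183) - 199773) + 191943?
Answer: -7841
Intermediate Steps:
Y(P) = -11 (Y(P) = -1*11 = -11)
(Y(183) - 199773) + 191943 = (-11 - 199773) + 191943 = -199784 + 191943 = -7841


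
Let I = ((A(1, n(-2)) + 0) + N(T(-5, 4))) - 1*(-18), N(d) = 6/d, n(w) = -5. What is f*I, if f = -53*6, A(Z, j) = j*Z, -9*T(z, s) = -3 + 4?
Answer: 13038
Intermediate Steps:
T(z, s) = -⅑ (T(z, s) = -(-3 + 4)/9 = -⅑*1 = -⅑)
A(Z, j) = Z*j
f = -318
I = -41 (I = ((1*(-5) + 0) + 6/(-⅑)) - 1*(-18) = ((-5 + 0) + 6*(-9)) + 18 = (-5 - 54) + 18 = -59 + 18 = -41)
f*I = -318*(-41) = 13038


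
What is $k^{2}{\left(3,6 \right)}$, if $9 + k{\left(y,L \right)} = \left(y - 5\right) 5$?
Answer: $361$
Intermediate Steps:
$k{\left(y,L \right)} = -34 + 5 y$ ($k{\left(y,L \right)} = -9 + \left(y - 5\right) 5 = -9 + \left(-5 + y\right) 5 = -9 + \left(-25 + 5 y\right) = -34 + 5 y$)
$k^{2}{\left(3,6 \right)} = \left(-34 + 5 \cdot 3\right)^{2} = \left(-34 + 15\right)^{2} = \left(-19\right)^{2} = 361$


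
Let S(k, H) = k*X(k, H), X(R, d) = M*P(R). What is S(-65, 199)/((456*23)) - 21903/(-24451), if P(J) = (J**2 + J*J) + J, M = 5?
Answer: -451716413/1744504 ≈ -258.94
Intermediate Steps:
P(J) = J + 2*J**2 (P(J) = (J**2 + J**2) + J = 2*J**2 + J = J + 2*J**2)
X(R, d) = 5*R*(1 + 2*R) (X(R, d) = 5*(R*(1 + 2*R)) = 5*R*(1 + 2*R))
S(k, H) = 5*k**2*(1 + 2*k) (S(k, H) = k*(5*k*(1 + 2*k)) = 5*k**2*(1 + 2*k))
S(-65, 199)/((456*23)) - 21903/(-24451) = ((-65)**2*(5 + 10*(-65)))/((456*23)) - 21903/(-24451) = (4225*(5 - 650))/10488 - 21903*(-1/24451) = (4225*(-645))*(1/10488) + 447/499 = -2725125*1/10488 + 447/499 = -908375/3496 + 447/499 = -451716413/1744504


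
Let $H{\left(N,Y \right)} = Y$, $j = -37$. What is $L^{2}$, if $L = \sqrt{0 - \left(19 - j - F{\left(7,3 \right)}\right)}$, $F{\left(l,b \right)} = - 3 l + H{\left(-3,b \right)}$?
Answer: $-74$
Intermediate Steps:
$F{\left(l,b \right)} = b - 3 l$ ($F{\left(l,b \right)} = - 3 l + b = b - 3 l$)
$L = i \sqrt{74}$ ($L = \sqrt{0 + \left(\left(\left(3 - 21\right) - 37\right) - 19\right)} = \sqrt{0 - 74} = \sqrt{-74} = i \sqrt{74} \approx 8.6023 i$)
$L^{2} = \left(i \sqrt{74}\right)^{2} = -74$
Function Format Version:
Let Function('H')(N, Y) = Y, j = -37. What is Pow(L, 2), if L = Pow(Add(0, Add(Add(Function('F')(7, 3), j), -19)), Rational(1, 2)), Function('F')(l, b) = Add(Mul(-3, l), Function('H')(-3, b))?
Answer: -74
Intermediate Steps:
Function('F')(l, b) = Add(b, Mul(-3, l)) (Function('F')(l, b) = Add(Mul(-3, l), b) = Add(b, Mul(-3, l)))
L = Mul(I, Pow(74, Rational(1, 2))) (L = Pow(Add(0, Add(Add(Add(3, Mul(-3, 7)), -37), -19)), Rational(1, 2)) = Pow(Add(0, Add(Add(Add(3, -21), -37), -19)), Rational(1, 2)) = Pow(Add(0, Add(Add(-18, -37), -19)), Rational(1, 2)) = Pow(Add(0, Add(-55, -19)), Rational(1, 2)) = Pow(Add(0, -74), Rational(1, 2)) = Pow(-74, Rational(1, 2)) = Mul(I, Pow(74, Rational(1, 2))) ≈ Mul(8.6023, I))
Pow(L, 2) = Pow(Mul(I, Pow(74, Rational(1, 2))), 2) = -74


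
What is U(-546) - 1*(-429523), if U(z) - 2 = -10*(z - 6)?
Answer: 435045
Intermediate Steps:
U(z) = 62 - 10*z (U(z) = 2 - 10*(z - 6) = 2 - 10*(-6 + z) = 2 + (60 - 10*z) = 62 - 10*z)
U(-546) - 1*(-429523) = (62 - 10*(-546)) - 1*(-429523) = (62 + 5460) + 429523 = 5522 + 429523 = 435045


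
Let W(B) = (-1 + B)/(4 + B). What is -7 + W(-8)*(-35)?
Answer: -343/4 ≈ -85.750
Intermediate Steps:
W(B) = (-1 + B)/(4 + B)
-7 + W(-8)*(-35) = -7 + ((-1 - 8)/(4 - 8))*(-35) = -7 + (-9/(-4))*(-35) = -7 - ¼*(-9)*(-35) = -7 + (9/4)*(-35) = -7 - 315/4 = -343/4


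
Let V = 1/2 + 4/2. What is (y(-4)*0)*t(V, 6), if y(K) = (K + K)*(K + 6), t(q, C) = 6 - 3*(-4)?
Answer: 0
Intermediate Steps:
V = 5/2 (V = 1*(½) + 4*(½) = ½ + 2 = 5/2 ≈ 2.5000)
t(q, C) = 18 (t(q, C) = 6 + 12 = 18)
y(K) = 2*K*(6 + K) (y(K) = (2*K)*(6 + K) = 2*K*(6 + K))
(y(-4)*0)*t(V, 6) = ((2*(-4)*(6 - 4))*0)*18 = ((2*(-4)*2)*0)*18 = -16*0*18 = 0*18 = 0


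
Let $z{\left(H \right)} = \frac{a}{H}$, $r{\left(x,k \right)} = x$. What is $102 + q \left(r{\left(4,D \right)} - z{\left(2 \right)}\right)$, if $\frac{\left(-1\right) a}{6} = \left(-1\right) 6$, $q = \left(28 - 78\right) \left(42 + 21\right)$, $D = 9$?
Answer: $44202$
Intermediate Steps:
$q = -3150$ ($q = \left(-50\right) 63 = -3150$)
$a = 36$ ($a = - 6 \left(\left(-1\right) 6\right) = \left(-6\right) \left(-6\right) = 36$)
$z{\left(H \right)} = \frac{36}{H}$
$102 + q \left(r{\left(4,D \right)} - z{\left(2 \right)}\right) = 102 - 3150 \left(4 - \frac{36}{2}\right) = 102 - 3150 \left(4 - 36 \cdot \frac{1}{2}\right) = 102 - 3150 \left(4 - 18\right) = 102 - -44100 = 102 + 44100 = 44202$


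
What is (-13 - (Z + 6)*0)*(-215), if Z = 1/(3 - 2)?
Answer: 2795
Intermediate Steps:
Z = 1 (Z = 1/1 = 1)
(-13 - (Z + 6)*0)*(-215) = (-13 - (1 + 6)*0)*(-215) = (-13 - 7*0)*(-215) = (-13 - 1*0)*(-215) = (-13 + 0)*(-215) = -13*(-215) = 2795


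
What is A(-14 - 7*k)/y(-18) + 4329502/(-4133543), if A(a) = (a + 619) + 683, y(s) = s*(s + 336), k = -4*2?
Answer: -2528129270/1971700011 ≈ -1.2822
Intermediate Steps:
k = -8
y(s) = s*(336 + s)
A(a) = 1302 + a (A(a) = (619 + a) + 683 = 1302 + a)
A(-14 - 7*k)/y(-18) + 4329502/(-4133543) = (1302 + (-14 - 7*(-8)))/((-18*(336 - 18))) + 4329502/(-4133543) = (1302 + (-14 + 56))/((-18*318)) + 4329502*(-1/4133543) = (1302 + 42)/(-5724) - 4329502/4133543 = 1344*(-1/5724) - 4329502/4133543 = -112/477 - 4329502/4133543 = -2528129270/1971700011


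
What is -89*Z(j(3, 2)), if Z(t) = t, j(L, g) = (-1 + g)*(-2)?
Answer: 178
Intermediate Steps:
j(L, g) = 2 - 2*g
-89*Z(j(3, 2)) = -89*(2 - 2*2) = -89*(2 - 4) = -89*(-2) = 178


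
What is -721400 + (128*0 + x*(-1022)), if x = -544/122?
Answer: -43727416/61 ≈ -7.1684e+5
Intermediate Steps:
x = -272/61 (x = -544*1/122 = -272/61 ≈ -4.4590)
-721400 + (128*0 + x*(-1022)) = -721400 + (128*0 - 272/61*(-1022)) = -721400 + (0 + 277984/61) = -721400 + 277984/61 = -43727416/61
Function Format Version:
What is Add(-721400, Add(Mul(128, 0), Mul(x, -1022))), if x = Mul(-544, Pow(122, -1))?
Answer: Rational(-43727416, 61) ≈ -7.1684e+5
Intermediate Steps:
x = Rational(-272, 61) (x = Mul(-544, Rational(1, 122)) = Rational(-272, 61) ≈ -4.4590)
Add(-721400, Add(Mul(128, 0), Mul(x, -1022))) = Add(-721400, Add(Mul(128, 0), Mul(Rational(-272, 61), -1022))) = Add(-721400, Add(0, Rational(277984, 61))) = Add(-721400, Rational(277984, 61)) = Rational(-43727416, 61)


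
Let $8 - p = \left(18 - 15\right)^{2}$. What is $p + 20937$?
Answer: $20936$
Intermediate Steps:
$p = -1$ ($p = 8 - \left(18 - 15\right)^{2} = 8 - 3^{2} = 8 - 9 = -1$)
$p + 20937 = -1 + 20937 = 20936$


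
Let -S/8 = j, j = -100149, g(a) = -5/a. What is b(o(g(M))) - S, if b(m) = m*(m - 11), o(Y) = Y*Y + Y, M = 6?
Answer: -1038342827/1296 ≈ -8.0119e+5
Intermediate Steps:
o(Y) = Y + Y² (o(Y) = Y² + Y = Y + Y²)
S = 801192 (S = -8*(-100149) = 801192)
b(m) = m*(-11 + m)
b(o(g(M))) - S = ((-5/6)*(1 - 5/6))*(-11 + (-5/6)*(1 - 5/6)) - 1*801192 = ((-5*⅙)*(1 - 5*⅙))*(-11 + (-5*⅙)*(1 - 5*⅙)) - 801192 = (-5*(1 - ⅚)/6)*(-11 - 5*(1 - ⅚)/6) - 801192 = (-⅚*⅙)*(-11 - ⅚*⅙) - 801192 = -5*(-11 - 5/36)/36 - 801192 = -5/36*(-401/36) - 801192 = 2005/1296 - 801192 = -1038342827/1296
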